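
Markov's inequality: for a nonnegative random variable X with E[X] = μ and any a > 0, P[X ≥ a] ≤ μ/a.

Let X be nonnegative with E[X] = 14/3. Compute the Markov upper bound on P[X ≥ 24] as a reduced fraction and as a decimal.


μ = E[X] = 14/3, a = 24.
Markov: P[X ≥ 24] ≤ μ/a = (14/3)/24 = 7/36.
Numerically: ≈ 0.194444.
(Since a = 24 > μ = 4.666667, the bound 7/36 is < 1 and informative.)

P[X ≥ 24] ≤ 7/36 ≈ 0.194444.


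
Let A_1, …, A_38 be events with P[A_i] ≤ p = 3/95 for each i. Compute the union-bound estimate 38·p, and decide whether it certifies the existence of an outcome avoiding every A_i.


Union bound: P[∪_{i=1}^{38} A_i] ≤ Σ_i P[A_i] ≤ 38·p = 38·(3/95) = 6/5.
Numerically: 6/5 ≈ 1.20000.
Is 6/5 < 1? NO.
Since the bound 6/5 is ≥ 1, the union bound is uninformative here; it does NOT by itself certify existence.

38·p = 6/5 ≈ 1.20000; existence NOT certified by the union bound.


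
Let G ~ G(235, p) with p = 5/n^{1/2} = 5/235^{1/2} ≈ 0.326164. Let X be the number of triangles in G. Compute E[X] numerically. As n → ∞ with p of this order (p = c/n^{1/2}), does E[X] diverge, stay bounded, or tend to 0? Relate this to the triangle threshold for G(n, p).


Number of potential triangles: C(235, 3) = 2135445.
Each occurs with probability p³ ≈ (0.326164)³ ≈ 3.46983018e-02.
By linearity: E[X] = C(235, 3)·p³ ≈ 2135445 · 3.46983018e-02 ≈ 74096.314998.
Since α = 1/2 < 1, p = c/n^{1/2} ≫ 1/n is above the triangle threshold p ~ 1/n. Asymptotically E[X] ~ (c³/6)·n^{3(1−α)} = (5³/6)·n^{1.5} → ∞; triangles are abundant w.h.p.

E[X] ≈ 74096.314998; in regime p = Θ(1/n^{1/2}) E[X] diverges (above the triangle threshold p ~ 1/n).


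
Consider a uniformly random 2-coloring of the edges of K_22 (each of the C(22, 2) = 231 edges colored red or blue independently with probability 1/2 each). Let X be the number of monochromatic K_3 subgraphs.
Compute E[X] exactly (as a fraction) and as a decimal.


Let X = Σ_S X_S over the C(22, 3) = 1540 subsets S of size 3, where X_S = 1 if the K_3 on S is monochromatic.
For a fixed S, the K_3 on S has C(3, 2) = 3 edges. P[all 3 edges red] = (1/2)^3, and likewise for blue, so P[monochromatic] = 2·(1/2)^3 = 2^{1 − 3} = 1/4.
By linearity of expectation: E[X] = C(22, 3) · 2^{1 − 3} = 1540 · 1/4 = 385.
Numerically: E[X] ≈ 385.000000.

E[X] = C(22,3)·2^(1−C(3,2)) = 385 ≈ 385.000000.


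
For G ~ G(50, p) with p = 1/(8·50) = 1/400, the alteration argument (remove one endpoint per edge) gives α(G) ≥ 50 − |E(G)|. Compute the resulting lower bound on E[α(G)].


E[|E(G)|] = C(50, 2)·p = 1225 · (1/400) = 49/16.
E[α(G)] ≥ n − E[|E(G)|] = 50 − 49/16 = 751/16.
Numerically: ≈ 46.937500.
(This is only a lower bound; the true E[α(G)] may be larger.)

E[α(G)] ≥ 751/16 ≈ 46.937500.


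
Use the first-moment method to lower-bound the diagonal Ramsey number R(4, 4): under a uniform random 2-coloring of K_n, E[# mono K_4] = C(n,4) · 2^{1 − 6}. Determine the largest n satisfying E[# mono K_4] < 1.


We need C(n, 4) · 2^{1 − 6} < 1, i.e. C(n, 4) < 2^{6 − 1} = 32.
Check values of n near the boundary:
  n = 5: C(5, 4) = 5; 5 < 32? YES
  n = 6: C(6, 4) = 15; 15 < 32? YES
  n = 7: C(7, 4) = 35; 35 < 32? NO
  n = 8: C(8, 4) = 70; 70 < 32? NO
  n = 9: C(9, 4) = 126; 126 < 32? NO
The largest n with C(n, 4) < 32 is n = 6 (where E[X] = 15/32 ≈ 0.4688). Hence R(4, 4) > 6, i.e. R(4, 4) ≥ 7.

Largest n = 6; hence R(4, 4) > 6.


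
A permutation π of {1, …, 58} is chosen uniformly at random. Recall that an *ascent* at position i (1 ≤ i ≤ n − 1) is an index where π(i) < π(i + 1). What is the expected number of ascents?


Write X = Σ X_I over i = 1, …, 57, with X_I the indicator of one ascent.
There are 57 indicators.
For each fixed i, the pair (π(i), π(i+1)) is a uniformly random ordered pair of distinct values from {1, …, 58}; by symmetry P[π(i) < π(i+1)] = 1/2.
By linearity: E[X] = 57 · (1/2) = (58 − 1) · (1/2) = 57/2 ≈ 28.500000.

E[X] = 57/2 = 28.500000.


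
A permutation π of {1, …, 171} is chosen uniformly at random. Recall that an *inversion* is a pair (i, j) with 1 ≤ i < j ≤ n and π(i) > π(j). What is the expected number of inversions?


Write X = Σ X_I over the C(171, 2) = 14535 pairs i < j, with X_I the indicator of one inversion.
There are 14535 indicators.
For each fixed pair i < j, the values π(i) and π(j) are two distinct elements of {1, …, 171} in uniformly random order; by symmetry P[π(i) > π(j)] = 1/2.
By linearity: E[X] = 14535 · (1/2) = C(171, 2) · (1/2) = 14535/2 = 14535/2 ≈ 7267.500000.

E[X] = 14535/2 = 7267.500000.


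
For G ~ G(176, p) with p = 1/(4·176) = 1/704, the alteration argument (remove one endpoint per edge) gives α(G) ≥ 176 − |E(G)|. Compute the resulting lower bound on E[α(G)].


E[|E(G)|] = C(176, 2)·p = 15400 · (1/704) = 175/8.
E[α(G)] ≥ n − E[|E(G)|] = 176 − 175/8 = 1233/8.
Numerically: ≈ 154.125.
(This is only a lower bound; the true E[α(G)] may be larger.)

E[α(G)] ≥ 1233/8 ≈ 154.125.


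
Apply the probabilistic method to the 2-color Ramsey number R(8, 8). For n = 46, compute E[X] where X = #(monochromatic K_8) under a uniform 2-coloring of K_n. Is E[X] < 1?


E[X] = C(46, 8) · 2^{1 − 28} = 260932815 · 2^{−27} = 260932815/134217728.
As a reduced fraction: E[X] = 260932815/134217728 ≈ 1.944101.
Is E[X] < 1? NO.
Since E[X] ≥ 1, the first-moment bound is inconclusive at n = 46; it does NOT by itself certify R(8, 8) > 46.

E[X] = 260932815/134217728 ≈ 1.944101; E[X] ≥ 1; first-moment method inconclusive here.


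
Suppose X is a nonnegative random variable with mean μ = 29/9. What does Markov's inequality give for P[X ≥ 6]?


μ = E[X] = 29/9, a = 6.
Markov: P[X ≥ 6] ≤ μ/a = (29/9)/6 = 29/54.
Numerically: ≈ 0.537.
(Since a = 6 > μ = 3.222, the bound 29/54 is < 1 and informative.)

P[X ≥ 6] ≤ 29/54 ≈ 0.537.


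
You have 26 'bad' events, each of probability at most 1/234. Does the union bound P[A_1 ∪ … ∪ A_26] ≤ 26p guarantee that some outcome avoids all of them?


Union bound: P[∪_{i=1}^{26} A_i] ≤ Σ_i P[A_i] ≤ 26·p = 26·(1/234) = 1/9.
Numerically: 1/9 ≈ 0.1111111.
Is 1/9 < 1? YES.
Since P[∪ A_i] ≤ 1/9 < 1, the complement has P[∩ A_i^c] ≥ 1 − 1/9 = 8/9 > 0, so some outcome avoids every A_i.

26·p = 1/9 ≈ 0.1111111; existence CERTIFIED by the union bound.


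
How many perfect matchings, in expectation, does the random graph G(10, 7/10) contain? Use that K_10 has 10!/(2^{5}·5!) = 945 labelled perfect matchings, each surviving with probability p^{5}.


K_10 has 10!/(2^{5}·5!) = 945 labelled perfect matchings.
For each such perfect matching H, let X_H = 1 if all 5 edges of H are present in G. Then P[X_H = 1] = p^{5} = (7/10)^{5} = 16807/100000.
By linearity: E[X] = Σ_H E[X_H] = 945 · p^{5} = 945 · 16807/100000 = 3176523/20000.
Numerically: E[X] ≈ 158.8.

E[X] = 945 · (7/10)^{5} = 3176523/20000 ≈ 158.8.


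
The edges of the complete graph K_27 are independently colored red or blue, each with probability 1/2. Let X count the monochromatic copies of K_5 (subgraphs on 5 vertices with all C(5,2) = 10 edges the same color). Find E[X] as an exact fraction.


Let X = Σ_S X_S over the C(27, 5) = 80730 subsets S of size 5, where X_S = 1 if the K_5 on S is monochromatic.
For a fixed S, the K_5 on S has C(5, 2) = 10 edges. P[all 10 edges red] = (1/2)^10, and likewise for blue, so P[monochromatic] = 2·(1/2)^10 = 2^{1 − 10} = 1/512.
By linearity of expectation: E[X] = C(27, 5) · 2^{1 − 10} = 80730 · 1/512 = 40365/256.
Numerically: E[X] ≈ 157.6758.

E[X] = C(27,5)·2^(1−C(5,2)) = 40365/256 ≈ 157.6758.


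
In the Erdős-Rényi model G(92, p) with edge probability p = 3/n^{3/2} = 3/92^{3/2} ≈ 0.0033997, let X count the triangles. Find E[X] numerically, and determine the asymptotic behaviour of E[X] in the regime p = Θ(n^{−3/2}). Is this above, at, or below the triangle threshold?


Number of potential triangles: C(92, 3) = 125580.
Each occurs with probability p³ ≈ (0.0033997)³ ≈ 3.9293303e-08.
By linearity: E[X] = C(92, 3)·p³ ≈ 125580 · 3.9293303e-08 ≈ 0.00493.
Since α = 3/2 > 1, p = c/n^{3/2} = o(1/n) is below the triangle threshold p ~ 1/n. Asymptotically E[X] ~ (c³/6)·n^{3(1−α)} = (3³/6)·n^{-1.5} → 0, so by Markov's inequality G has no triangles w.h.p.

E[X] ≈ 0.00493; in regime p = Θ(1/n^{3/2}) E[X] tends to 0 (below the triangle threshold p ~ 1/n).


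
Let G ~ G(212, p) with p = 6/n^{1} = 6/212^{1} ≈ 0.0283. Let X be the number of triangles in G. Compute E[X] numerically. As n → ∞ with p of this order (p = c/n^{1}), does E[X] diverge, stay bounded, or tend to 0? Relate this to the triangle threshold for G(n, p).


Number of potential triangles: C(212, 3) = 1565620.
Each occurs with probability p³ ≈ (0.0283)³ ≈ 2.266972e-05.
By linearity: E[X] = C(212, 3)·p³ ≈ 1565620 · 2.266972e-05 ≈ 35.4922.
Here α = 1, so p = 6/n is exactly at the triangle threshold p ~ 1/n. Asymptotically E[X] → c³/6 = 6³/6 = 36 ≈ 36.0000, a bounded constant. In this regime the triangle count is asymptotically Poisson(c³/6).

E[X] ≈ 35.4922; in regime p = Θ(1/n^{1}) E[X] stays bounded (at the triangle threshold p ~ 1/n).


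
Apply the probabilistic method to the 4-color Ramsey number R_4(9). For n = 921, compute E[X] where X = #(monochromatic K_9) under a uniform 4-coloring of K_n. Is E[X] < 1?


E[X] = C(921, 9) · 4^{1 − 36} = 1263413444025789313455 · 4^{−35} = 1263413444025789313455/1180591620717411303424.
As a reduced fraction: E[X] = 1263413444025789313455/1180591620717411303424 ≈ 1.070153.
Is E[X] < 1? NO.
Since E[X] ≥ 1, the first-moment bound is inconclusive at n = 921; it does NOT by itself certify R_4(9) > 921.

E[X] = 1263413444025789313455/1180591620717411303424 ≈ 1.070153; E[X] ≥ 1; first-moment method inconclusive here.


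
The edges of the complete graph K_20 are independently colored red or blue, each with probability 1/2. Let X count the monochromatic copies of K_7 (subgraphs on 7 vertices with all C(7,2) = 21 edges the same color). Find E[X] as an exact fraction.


Let X = Σ_S X_S over the C(20, 7) = 77520 subsets S of size 7, where X_S = 1 if the K_7 on S is monochromatic.
For a fixed S, the K_7 on S has C(7, 2) = 21 edges. P[all 21 edges red] = (1/2)^21, and likewise for blue, so P[monochromatic] = 2·(1/2)^21 = 2^{1 − 21} = 1/1048576.
By linearity of expectation: E[X] = C(20, 7) · 2^{1 − 21} = 77520 · 1/1048576 = 4845/65536.
Numerically: E[X] ≈ 0.07393.

E[X] = C(20,7)·2^(1−C(7,2)) = 4845/65536 ≈ 0.07393.


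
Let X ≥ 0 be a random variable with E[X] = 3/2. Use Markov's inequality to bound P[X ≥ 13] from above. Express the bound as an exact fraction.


μ = E[X] = 3/2, a = 13.
Markov: P[X ≥ 13] ≤ μ/a = (3/2)/13 = 3/26.
Numerically: ≈ 0.1154.
(Since a = 13 > μ = 1.5000, the bound 3/26 is < 1 and informative.)

P[X ≥ 13] ≤ 3/26 ≈ 0.1154.


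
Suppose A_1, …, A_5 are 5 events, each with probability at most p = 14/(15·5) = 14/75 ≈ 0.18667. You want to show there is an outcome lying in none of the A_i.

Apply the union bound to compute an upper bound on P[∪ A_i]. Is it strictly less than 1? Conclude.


Union bound: P[∪_{i=1}^{5} A_i] ≤ Σ_i P[A_i] ≤ 5·p = 5·(14/75) = 14/15.
Numerically: 14/15 ≈ 0.93333.
Is 14/15 < 1? YES.
Since P[∪ A_i] ≤ 14/15 < 1, the complement has P[∩ A_i^c] ≥ 1 − 14/15 = 1/15 > 0, so some outcome avoids every A_i.

5·p = 14/15 ≈ 0.93333; existence CERTIFIED by the union bound.


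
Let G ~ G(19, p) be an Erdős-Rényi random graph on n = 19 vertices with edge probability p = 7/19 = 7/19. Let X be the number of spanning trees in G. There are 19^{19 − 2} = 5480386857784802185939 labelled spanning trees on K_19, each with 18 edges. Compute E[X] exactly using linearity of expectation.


K_19 has 19^{19 − 2} = 5480386857784802185939 labelled spanning trees.
For each such spanning tree H, let X_H = 1 if all 18 edges of H are present in G. Then P[X_H = 1] = p^{18} = (7/19)^{18} = 1628413597910449/104127350297911241532841.
Summing the indicators: E[X] = Σ_H E[X_H] = 5480386857784802185939 · p^{18} = 5480386857784802185939 · 1628413597910449/104127350297911241532841 = 1628413597910449/19.
Numerically: E[X] ≈ 8.57e+13.

E[X] = 5480386857784802185939 · (7/19)^{18} = 1628413597910449/19 ≈ 8.57e+13.


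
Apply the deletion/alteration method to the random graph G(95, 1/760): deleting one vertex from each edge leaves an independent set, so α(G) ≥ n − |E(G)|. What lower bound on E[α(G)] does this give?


E[|E(G)|] = C(95, 2)·p = 4465 · (1/760) = 47/8.
E[α(G)] ≥ n − E[|E(G)|] = 95 − 47/8 = 713/8.
Numerically: ≈ 89.1250.
(This is only a lower bound; the true E[α(G)] may be larger.)

E[α(G)] ≥ 713/8 ≈ 89.1250.


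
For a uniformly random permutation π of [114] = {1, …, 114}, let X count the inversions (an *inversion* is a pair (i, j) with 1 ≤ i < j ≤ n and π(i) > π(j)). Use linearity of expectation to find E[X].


Write X = Σ X_I over the C(114, 2) = 6441 pairs i < j, with X_I the indicator of one inversion.
There are 6441 indicators.
For each fixed pair i < j, the values π(i) and π(j) are two distinct elements of {1, …, 114} in uniformly random order; by symmetry P[π(i) > π(j)] = 1/2.
By linearity: E[X] = 6441 · (1/2) = C(114, 2) · (1/2) = 6441/2 = 6441/2 ≈ 3220.500.

E[X] = 6441/2 = 3220.500.


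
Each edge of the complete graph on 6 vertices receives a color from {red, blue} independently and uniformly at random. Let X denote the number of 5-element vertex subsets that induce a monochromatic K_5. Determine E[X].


Let X = Σ_S X_S over the C(6, 5) = 6 subsets S of size 5, where X_S = 1 if the K_5 on S is monochromatic.
For a fixed S, the K_5 on S has C(5, 2) = 10 edges. P[all 10 edges red] = (1/2)^10, and likewise for blue, so P[monochromatic] = 2·(1/2)^10 = 2^{1 − 10} = 1/512.
By linearity: E[X] = C(6, 5) · 2^{1 − 10} = 6 · 1/512 = 3/256.
Numerically: E[X] ≈ 0.012.

E[X] = C(6,5)·2^(1−C(5,2)) = 3/256 ≈ 0.012.


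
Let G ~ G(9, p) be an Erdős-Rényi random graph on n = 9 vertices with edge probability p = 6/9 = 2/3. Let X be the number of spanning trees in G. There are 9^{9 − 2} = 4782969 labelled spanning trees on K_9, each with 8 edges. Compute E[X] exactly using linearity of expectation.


K_9 has 9^{9 − 2} = 4782969 labelled spanning trees.
For each such spanning tree H, let X_H = 1 if all 8 edges of H are present in G. Then P[X_H = 1] = p^{8} = (2/3)^{8} = 256/6561.
By linearity: E[X] = Σ_H E[X_H] = 4782969 · p^{8} = 4782969 · 256/6561 = 186624.
Numerically: E[X] ≈ 1.8662e+05.

E[X] = 4782969 · (2/3)^{8} = 186624 ≈ 1.8662e+05.


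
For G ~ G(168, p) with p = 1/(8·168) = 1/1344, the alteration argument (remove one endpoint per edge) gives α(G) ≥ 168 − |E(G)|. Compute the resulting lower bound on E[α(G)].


E[|E(G)|] = C(168, 2)·p = 14028 · (1/1344) = 167/16.
E[α(G)] ≥ n − E[|E(G)|] = 168 − 167/16 = 2521/16.
Numerically: ≈ 157.562500.
(This is only a lower bound; the true E[α(G)] may be larger.)

E[α(G)] ≥ 2521/16 ≈ 157.562500.


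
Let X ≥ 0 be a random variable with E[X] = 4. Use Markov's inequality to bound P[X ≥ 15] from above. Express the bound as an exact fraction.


μ = E[X] = 4, a = 15.
Markov: P[X ≥ 15] ≤ μ/a = (4)/15 = 4/15.
Numerically: ≈ 0.26667.
(Since a = 15 > μ = 4.00000, the bound 4/15 is < 1 and informative.)

P[X ≥ 15] ≤ 4/15 ≈ 0.26667.


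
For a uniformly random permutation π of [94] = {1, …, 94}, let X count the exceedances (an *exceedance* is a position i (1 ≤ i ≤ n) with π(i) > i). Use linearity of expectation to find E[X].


Write X = Σ_{i=1}^{94} X_i, where X_i = 1_{π(i) > i}.
For each fixed i, π(i) is uniform over {1, …, 94} (marginal of a uniform permutation), so P[π(i) > i] = (n − i)/n. Summing: Σ_{i=1}^{94} (n − i)/n = (0 + 1 + … + 93)/94 = 94(94 − 1)/(2·94) = (94 − 1)/2.
Hence E[X] = Σ_{i=1}^{94} (94 − i)/94 = 93/2 ≈ 46.500000.

E[X] = 93/2 = 46.500000.


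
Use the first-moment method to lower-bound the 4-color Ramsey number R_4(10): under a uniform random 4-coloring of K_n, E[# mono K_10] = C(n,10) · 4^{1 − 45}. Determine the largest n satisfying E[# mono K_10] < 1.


We need C(n, 10) · 4^{1 − 45} < 1, i.e. C(n, 10) < 4^{45 − 1} = 309485009821345068724781056.
Check values of n near the boundary:
  n = 2022: C(2022, 10) = 307870445231474093395937796; 307870445231474093395937796 < 309485009821345068724781056? YES
  n = 2023: C(2023, 10) = 309399856285778485315440716; 309399856285778485315440716 < 309485009821345068724781056? YES
  n = 2024: C(2024, 10) = 310936101848269937576192656; 310936101848269937576192656 < 309485009821345068724781056? NO
The largest n with C(n, 10) < 309485009821345068724781056 is n = 2023 (where E[X] = 77349964071444621328860179/77371252455336267181195264 ≈ 0.99972). Hence R_4(10) > 2023, i.e. R_4(10) ≥ 2024.

Largest n = 2023; hence R_4(10) > 2023.


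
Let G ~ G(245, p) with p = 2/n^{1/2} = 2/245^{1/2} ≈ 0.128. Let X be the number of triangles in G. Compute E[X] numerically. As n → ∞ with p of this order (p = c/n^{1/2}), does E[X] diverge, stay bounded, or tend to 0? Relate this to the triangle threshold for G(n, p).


Number of potential triangles: C(245, 3) = 2421090.
Each occurs with probability p³ ≈ (0.128)³ ≈ 2.08613e-03.
By linearity: E[X] = C(245, 3)·p³ ≈ 2421090 · 2.08613e-03 ≈ 5050.703.
Since α = 1/2 < 1, p = c/n^{1/2} ≫ 1/n is above the triangle threshold p ~ 1/n. Asymptotically E[X] ~ (c³/6)·n^{3(1−α)} = (2³/6)·n^{1.5} → ∞; triangles are abundant w.h.p.

E[X] ≈ 5050.703; in regime p = Θ(1/n^{1/2}) E[X] diverges (above the triangle threshold p ~ 1/n).


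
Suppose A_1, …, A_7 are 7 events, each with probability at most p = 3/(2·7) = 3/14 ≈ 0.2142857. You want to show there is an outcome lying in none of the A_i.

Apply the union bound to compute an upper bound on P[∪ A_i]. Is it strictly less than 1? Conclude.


Union bound: P[∪_{i=1}^{7} A_i] ≤ Σ_i P[A_i] ≤ 7·p = 7·(3/14) = 3/2.
Numerically: 3/2 ≈ 1.5000000.
Is 3/2 < 1? NO.
Since the bound 3/2 is ≥ 1, the union bound is uninformative here; it does NOT by itself certify existence.

7·p = 3/2 ≈ 1.5000000; existence NOT certified by the union bound.


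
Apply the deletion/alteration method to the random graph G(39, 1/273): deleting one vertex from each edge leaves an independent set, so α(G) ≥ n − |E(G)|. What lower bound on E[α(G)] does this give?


E[|E(G)|] = C(39, 2)·p = 741 · (1/273) = 19/7.
E[α(G)] ≥ n − E[|E(G)|] = 39 − 19/7 = 254/7.
Numerically: ≈ 36.286.
(This is only a lower bound; the true E[α(G)] may be larger.)

E[α(G)] ≥ 254/7 ≈ 36.286.


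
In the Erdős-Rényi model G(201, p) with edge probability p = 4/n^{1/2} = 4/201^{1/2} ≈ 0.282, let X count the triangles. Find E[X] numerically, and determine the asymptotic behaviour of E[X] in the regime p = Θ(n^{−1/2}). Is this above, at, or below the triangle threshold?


Number of potential triangles: C(201, 3) = 1333300.
Each occurs with probability p³ ≈ (0.282)³ ≈ 2.24588e-02.
By linearity: E[X] = C(201, 3)·p³ ≈ 1333300 · 2.24588e-02 ≈ 29944.273.
Since α = 1/2 < 1, p = c/n^{1/2} ≫ 1/n is above the triangle threshold p ~ 1/n. Asymptotically E[X] ~ (c³/6)·n^{3(1−α)} = (4³/6)·n^{1.5} → ∞; triangles are abundant w.h.p.

E[X] ≈ 29944.273; in regime p = Θ(1/n^{1/2}) E[X] diverges (above the triangle threshold p ~ 1/n).


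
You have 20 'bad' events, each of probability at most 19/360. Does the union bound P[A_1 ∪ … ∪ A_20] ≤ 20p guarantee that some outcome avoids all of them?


Union bound: P[∪_{i=1}^{20} A_i] ≤ Σ_i P[A_i] ≤ 20·p = 20·(19/360) = 19/18.
Numerically: 19/18 ≈ 1.0555556.
Is 19/18 < 1? NO.
Since the bound 19/18 is ≥ 1, the union bound is uninformative here; it does NOT by itself certify existence.

20·p = 19/18 ≈ 1.0555556; existence NOT certified by the union bound.


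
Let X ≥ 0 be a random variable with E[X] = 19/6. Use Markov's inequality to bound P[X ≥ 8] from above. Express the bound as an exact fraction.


μ = E[X] = 19/6, a = 8.
Markov: P[X ≥ 8] ≤ μ/a = (19/6)/8 = 19/48.
Numerically: ≈ 0.395833.
(Since a = 8 > μ = 3.166667, the bound 19/48 is < 1 and informative.)

P[X ≥ 8] ≤ 19/48 ≈ 0.395833.


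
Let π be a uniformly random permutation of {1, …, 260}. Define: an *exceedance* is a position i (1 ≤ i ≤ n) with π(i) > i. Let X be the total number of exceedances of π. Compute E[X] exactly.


Write X = Σ_{i=1}^{260} X_i, where X_i = 1_{π(i) > i}.
For each fixed i, π(i) is uniform over {1, …, 260} (marginal of a uniform permutation), so P[π(i) > i] = (n − i)/n. Summing: Σ_{i=1}^{260} (n − i)/n = (0 + 1 + … + 259)/260 = 260(260 − 1)/(2·260) = (260 − 1)/2.
Hence E[X] = Σ_{i=1}^{260} (260 − i)/260 = 259/2 ≈ 129.5000.

E[X] = 259/2 = 129.5000.


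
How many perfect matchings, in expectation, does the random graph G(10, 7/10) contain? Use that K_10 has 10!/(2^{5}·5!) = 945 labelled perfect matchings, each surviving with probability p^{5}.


K_10 has 10!/(2^{5}·5!) = 945 labelled perfect matchings.
For each such perfect matching H, let X_H = 1 if all 5 edges of H are present in G. Then P[X_H = 1] = p^{5} = (7/10)^{5} = 16807/100000.
By linearity: E[X] = Σ_H E[X_H] = 945 · p^{5} = 945 · 16807/100000 = 3176523/20000.
Numerically: E[X] ≈ 158.826.

E[X] = 945 · (7/10)^{5} = 3176523/20000 ≈ 158.826.


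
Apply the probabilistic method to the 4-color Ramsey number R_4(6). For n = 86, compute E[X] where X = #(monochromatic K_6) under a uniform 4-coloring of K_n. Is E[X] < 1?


E[X] = C(86, 6) · 4^{1 − 15} = 470155077 · 4^{−14} = 470155077/268435456.
As a reduced fraction: E[X] = 470155077/268435456 ≈ 1.751.
Is E[X] < 1? NO.
Since E[X] ≥ 1, the first-moment bound is inconclusive at n = 86; it does NOT by itself certify R_4(6) > 86.

E[X] = 470155077/268435456 ≈ 1.751; E[X] ≥ 1; first-moment method inconclusive here.


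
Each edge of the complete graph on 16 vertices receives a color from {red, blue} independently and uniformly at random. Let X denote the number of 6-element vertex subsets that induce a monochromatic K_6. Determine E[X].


Let X = Σ_S X_S over the C(16, 6) = 8008 subsets S of size 6, where X_S = 1 if the K_6 on S is monochromatic.
For a fixed S, the K_6 on S has C(6, 2) = 15 edges. P[all 15 edges red] = (1/2)^15, and likewise for blue, so P[monochromatic] = 2·(1/2)^15 = 2^{1 − 15} = 1/16384.
By linearity: E[X] = C(16, 6) · 2^{1 − 15} = 8008 · 1/16384 = 1001/2048.
Numerically: E[X] ≈ 0.48877.

E[X] = C(16,6)·2^(1−C(6,2)) = 1001/2048 ≈ 0.48877.


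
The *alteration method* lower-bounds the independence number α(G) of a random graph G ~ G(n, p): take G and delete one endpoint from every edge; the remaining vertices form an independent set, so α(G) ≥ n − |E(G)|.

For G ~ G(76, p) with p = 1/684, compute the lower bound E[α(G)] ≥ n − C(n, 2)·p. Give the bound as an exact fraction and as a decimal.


E[|E(G)|] = C(76, 2)·p = 2850 · (1/684) = 25/6.
E[α(G)] ≥ n − E[|E(G)|] = 76 − 25/6 = 431/6.
Numerically: ≈ 71.8333.
(This is only a lower bound; the true E[α(G)] may be larger.)

E[α(G)] ≥ 431/6 ≈ 71.8333.


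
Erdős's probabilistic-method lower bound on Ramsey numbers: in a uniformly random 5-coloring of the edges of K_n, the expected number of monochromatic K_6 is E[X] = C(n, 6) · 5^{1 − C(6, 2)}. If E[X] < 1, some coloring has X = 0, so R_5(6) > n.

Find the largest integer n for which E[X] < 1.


We need C(n, 6) · 5^{1 − 15} < 1, i.e. C(n, 6) < 5^{15 − 1} = 6103515625.
Check values of n near the boundary:
  n = 126: C(126, 6) = 4925156775; 4925156775 < 6103515625? YES
  n = 127: C(127, 6) = 5169379425; 5169379425 < 6103515625? YES
  n = 128: C(128, 6) = 5423611200; 5423611200 < 6103515625? YES
  n = 129: C(129, 6) = 5688177600; 5688177600 < 6103515625? YES
  n = 130: C(130, 6) = 5963412000; 5963412000 < 6103515625? YES
  n = 131: C(131, 6) = 6249655776; 6249655776 < 6103515625? NO
  n = 132: C(132, 6) = 6547258432; 6547258432 < 6103515625? NO
  n = 133: C(133, 6) = 6856577728; 6856577728 < 6103515625? NO
The largest n with C(n, 6) < 6103515625 is n = 130 (where E[X] = 47707296/48828125 ≈ 0.977). Hence R_5(6) > 130, i.e. R_5(6) ≥ 131.

Largest n = 130; hence R_5(6) > 130.


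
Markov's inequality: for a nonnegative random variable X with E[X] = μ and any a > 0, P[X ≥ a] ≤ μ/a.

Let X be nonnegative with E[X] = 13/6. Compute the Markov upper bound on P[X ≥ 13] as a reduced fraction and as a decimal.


μ = E[X] = 13/6, a = 13.
Markov: P[X ≥ 13] ≤ μ/a = (13/6)/13 = 1/6.
Numerically: ≈ 0.166667.
(Since a = 13 > μ = 2.166667, the bound 1/6 is < 1 and informative.)

P[X ≥ 13] ≤ 1/6 ≈ 0.166667.


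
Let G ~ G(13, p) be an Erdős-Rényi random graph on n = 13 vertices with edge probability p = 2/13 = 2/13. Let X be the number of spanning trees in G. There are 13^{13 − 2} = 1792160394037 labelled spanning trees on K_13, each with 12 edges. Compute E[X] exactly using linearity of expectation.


K_13 has 13^{13 − 2} = 1792160394037 labelled spanning trees.
For each such spanning tree H, let X_H = 1 if all 12 edges of H are present in G. Then P[X_H = 1] = p^{12} = (2/13)^{12} = 4096/23298085122481.
By linearity of expectation: E[X] = Σ_H E[X_H] = 1792160394037 · p^{12} = 1792160394037 · 4096/23298085122481 = 4096/13.
Numerically: E[X] ≈ 315.

E[X] = 1792160394037 · (2/13)^{12} = 4096/13 ≈ 315.


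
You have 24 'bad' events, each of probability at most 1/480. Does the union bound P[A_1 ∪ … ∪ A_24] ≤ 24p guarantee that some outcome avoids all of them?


Union bound: P[∪_{i=1}^{24} A_i] ≤ Σ_i P[A_i] ≤ 24·p = 24·(1/480) = 1/20.
Numerically: 1/20 ≈ 0.050000.
Is 1/20 < 1? YES.
Since P[∪ A_i] ≤ 1/20 < 1, the complement has P[∩ A_i^c] ≥ 1 − 1/20 = 19/20 > 0, so some outcome avoids every A_i.

24·p = 1/20 ≈ 0.050000; existence CERTIFIED by the union bound.


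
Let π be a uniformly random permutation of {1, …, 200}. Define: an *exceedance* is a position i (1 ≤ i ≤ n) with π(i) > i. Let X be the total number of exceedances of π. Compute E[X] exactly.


Write X = Σ_{i=1}^{200} X_i, where X_i = 1_{π(i) > i}.
For each fixed i, π(i) is uniform over {1, …, 200} (marginal of a uniform permutation), so P[π(i) > i] = (n − i)/n. Summing: Σ_{i=1}^{200} (n − i)/n = (0 + 1 + … + 199)/200 = 200(200 − 1)/(2·200) = (200 − 1)/2.
Hence E[X] = Σ_{i=1}^{200} (200 − i)/200 = 199/2 ≈ 99.5000.

E[X] = 199/2 = 99.5000.


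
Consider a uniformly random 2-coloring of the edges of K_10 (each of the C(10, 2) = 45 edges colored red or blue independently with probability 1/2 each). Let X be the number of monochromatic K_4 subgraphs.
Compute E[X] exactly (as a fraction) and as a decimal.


Let X = Σ_S X_S over the C(10, 4) = 210 subsets S of size 4, where X_S = 1 if the K_4 on S is monochromatic.
For a fixed S, the K_4 on S has C(4, 2) = 6 edges. P[all 6 edges red] = (1/2)^6, and likewise for blue, so P[monochromatic] = 2·(1/2)^6 = 2^{1 − 6} = 1/32.
By linearity: E[X] = C(10, 4) · 2^{1 − 6} = 210 · 1/32 = 105/16.
Numerically: E[X] ≈ 6.562.

E[X] = C(10,4)·2^(1−C(4,2)) = 105/16 ≈ 6.562.


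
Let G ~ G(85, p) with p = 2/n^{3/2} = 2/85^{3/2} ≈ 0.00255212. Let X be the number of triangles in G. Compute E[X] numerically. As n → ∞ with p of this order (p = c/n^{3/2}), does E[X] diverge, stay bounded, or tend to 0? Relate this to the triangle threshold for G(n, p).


Number of potential triangles: C(85, 3) = 98770.
Each occurs with probability p³ ≈ (0.00255212)³ ≈ 1.66228246e-08.
By linearity: E[X] = C(85, 3)·p³ ≈ 98770 · 1.66228246e-08 ≈ 0.001642.
Since α = 3/2 > 1, p = c/n^{3/2} = o(1/n) is below the triangle threshold p ~ 1/n. Asymptotically E[X] ~ (c³/6)·n^{3(1−α)} = (2³/6)·n^{-1.5} → 0, so by Markov's inequality G has no triangles w.h.p.

E[X] ≈ 0.001642; in regime p = Θ(1/n^{3/2}) E[X] tends to 0 (below the triangle threshold p ~ 1/n).


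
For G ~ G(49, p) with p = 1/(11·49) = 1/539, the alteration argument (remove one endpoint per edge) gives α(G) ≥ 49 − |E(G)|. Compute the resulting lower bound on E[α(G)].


E[|E(G)|] = C(49, 2)·p = 1176 · (1/539) = 24/11.
E[α(G)] ≥ n − E[|E(G)|] = 49 − 24/11 = 515/11.
Numerically: ≈ 46.818182.
(This is only a lower bound; the true E[α(G)] may be larger.)

E[α(G)] ≥ 515/11 ≈ 46.818182.


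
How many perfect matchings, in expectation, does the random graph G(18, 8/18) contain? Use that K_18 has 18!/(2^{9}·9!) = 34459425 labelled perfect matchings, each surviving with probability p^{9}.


K_18 has 18!/(2^{9}·9!) = 34459425 labelled perfect matchings.
For each such perfect matching H, let X_H = 1 if all 9 edges of H are present in G. Then P[X_H = 1] = p^{9} = (4/9)^{9} = 262144/387420489.
By linearity: E[X] = Σ_H E[X_H] = 34459425 · p^{9} = 34459425 · 262144/387420489 = 111522611200/4782969.
Numerically: E[X] ≈ 2.332e+04.

E[X] = 34459425 · (4/9)^{9} = 111522611200/4782969 ≈ 2.332e+04.


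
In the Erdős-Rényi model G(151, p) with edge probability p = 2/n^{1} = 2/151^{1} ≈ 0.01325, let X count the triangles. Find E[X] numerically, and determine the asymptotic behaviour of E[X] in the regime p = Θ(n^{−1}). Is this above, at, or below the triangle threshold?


Number of potential triangles: C(151, 3) = 562475.
Each occurs with probability p³ ≈ (0.01325)³ ≈ 2.323588e-06.
By linearity: E[X] = C(151, 3)·p³ ≈ 562475 · 2.323588e-06 ≈ 1.3070.
Here α = 1, so p = 2/n is exactly at the triangle threshold p ~ 1/n. Asymptotically E[X] → c³/6 = 2³/6 = 4/3 ≈ 1.3333, a bounded constant. In this regime the triangle count is asymptotically Poisson(c³/6).

E[X] ≈ 1.3070; in regime p = Θ(1/n^{1}) E[X] stays bounded (at the triangle threshold p ~ 1/n).


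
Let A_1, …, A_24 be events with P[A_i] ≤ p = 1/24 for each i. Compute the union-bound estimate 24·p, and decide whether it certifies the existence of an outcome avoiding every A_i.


Union bound: P[∪_{i=1}^{24} A_i] ≤ Σ_i P[A_i] ≤ 24·p = 24·(1/24) = 1.
Numerically: 1 ≈ 1.0000000.
Is 1 < 1? NO.
Since the bound 1 is ≥ 1, the union bound is uninformative here; it does NOT by itself certify existence.

24·p = 1 ≈ 1.0000000; existence NOT certified by the union bound.


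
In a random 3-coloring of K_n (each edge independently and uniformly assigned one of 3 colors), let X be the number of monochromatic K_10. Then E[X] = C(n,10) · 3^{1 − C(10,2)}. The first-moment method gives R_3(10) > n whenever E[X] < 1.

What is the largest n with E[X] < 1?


We need C(n, 10) · 3^{1 − 45} < 1, i.e. C(n, 10) < 3^{45 − 1} = 984770902183611232881.
Check values of n near the boundary:
  n = 568: C(568, 10) = 889446337783744949208; 889446337783744949208 < 984770902183611232881? YES
  n = 569: C(569, 10) = 905357721286137524328; 905357721286137524328 < 984770902183611232881? YES
  n = 570: C(570, 10) = 921524823451961408691; 921524823451961408691 < 984770902183611232881? YES
  n = 571: C(571, 10) = 937951290893172842001; 937951290893172842001 < 984770902183611232881? YES
  n = 572: C(572, 10) = 954640815642161682606; 954640815642161682606 < 984770902183611232881? YES
  n = 573: C(573, 10) = 971597135635805762226; 971597135635805762226 < 984770902183611232881? YES
  n = 574: C(574, 10) = 988824035203816502691; 988824035203816502691 < 984770902183611232881? NO
  n = 575: C(575, 10) = 1006325345561406175305; 1006325345561406175305 < 984770902183611232881? NO
The largest n with C(n, 10) < 984770902183611232881 is n = 573 (where E[X] = 35985079097622435638/36472996377170786403 ≈ 0.98662). Hence R_3(10) > 573, i.e. R_3(10) ≥ 574.

Largest n = 573; hence R_3(10) > 573.


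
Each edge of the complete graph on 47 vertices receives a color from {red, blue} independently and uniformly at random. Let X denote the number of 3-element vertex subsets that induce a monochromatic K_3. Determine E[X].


Let X = Σ_S X_S over the C(47, 3) = 16215 subsets S of size 3, where X_S = 1 if the K_3 on S is monochromatic.
For a fixed S, the K_3 on S has C(3, 2) = 3 edges. P[all 3 edges red] = (1/2)^3, and likewise for blue, so P[monochromatic] = 2·(1/2)^3 = 2^{1 − 3} = 1/4.
Summing: E[X] = C(47, 3) · 2^{1 − 3} = 16215 · 1/4 = 16215/4.
Numerically: E[X] ≈ 4053.750000.

E[X] = C(47,3)·2^(1−C(3,2)) = 16215/4 ≈ 4053.750000.


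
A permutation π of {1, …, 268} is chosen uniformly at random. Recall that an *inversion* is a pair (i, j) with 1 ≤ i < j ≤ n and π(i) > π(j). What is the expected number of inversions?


Write X = Σ X_I over the C(268, 2) = 35778 pairs i < j, with X_I the indicator of one inversion.
There are 35778 indicators.
For each fixed pair i < j, the values π(i) and π(j) are two distinct elements of {1, …, 268} in uniformly random order; by symmetry P[π(i) > π(j)] = 1/2.
By linearity: E[X] = 35778 · (1/2) = C(268, 2) · (1/2) = 35778/2 = 17889 ≈ 17889.000000.

E[X] = 17889 = 17889.000000.


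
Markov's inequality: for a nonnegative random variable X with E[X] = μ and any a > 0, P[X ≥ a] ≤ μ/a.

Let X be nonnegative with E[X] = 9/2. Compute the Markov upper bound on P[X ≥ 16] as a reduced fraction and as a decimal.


μ = E[X] = 9/2, a = 16.
Markov: P[X ≥ 16] ≤ μ/a = (9/2)/16 = 9/32.
Numerically: ≈ 0.2812.
(Since a = 16 > μ = 4.5000, the bound 9/32 is < 1 and informative.)

P[X ≥ 16] ≤ 9/32 ≈ 0.2812.


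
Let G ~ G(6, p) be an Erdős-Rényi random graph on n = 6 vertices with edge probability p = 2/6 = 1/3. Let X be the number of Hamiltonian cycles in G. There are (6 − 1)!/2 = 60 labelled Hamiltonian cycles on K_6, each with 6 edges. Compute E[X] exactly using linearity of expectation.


K_6 has (6 − 1)!/2 = 60 labelled Hamiltonian cycles.
For each such Hamiltonian cycle H, let X_H = 1 if all 6 edges of H are present in G. Then P[X_H = 1] = p^{6} = (1/3)^{6} = 1/729.
Summing the indicators: E[X] = Σ_H E[X_H] = 60 · p^{6} = 60 · 1/729 = 20/243.
Numerically: E[X] ≈ 0.0823.

E[X] = 60 · (1/3)^{6} = 20/243 ≈ 0.0823.


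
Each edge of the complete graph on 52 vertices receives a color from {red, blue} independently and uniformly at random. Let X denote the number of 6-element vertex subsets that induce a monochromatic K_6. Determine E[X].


Let X = Σ_S X_S over the C(52, 6) = 20358520 subsets S of size 6, where X_S = 1 if the K_6 on S is monochromatic.
For a fixed S, the K_6 on S has C(6, 2) = 15 edges. P[all 15 edges red] = (1/2)^15, and likewise for blue, so P[monochromatic] = 2·(1/2)^15 = 2^{1 − 15} = 1/16384.
Summing: E[X] = C(52, 6) · 2^{1 − 15} = 20358520 · 1/16384 = 2544815/2048.
Numerically: E[X] ≈ 1242.58545.

E[X] = C(52,6)·2^(1−C(6,2)) = 2544815/2048 ≈ 1242.58545.


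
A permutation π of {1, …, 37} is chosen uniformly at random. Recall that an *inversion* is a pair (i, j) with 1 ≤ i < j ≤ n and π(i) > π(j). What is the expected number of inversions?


Write X = Σ X_I over the C(37, 2) = 666 pairs i < j, with X_I the indicator of one inversion.
There are 666 indicators.
For each fixed pair i < j, the values π(i) and π(j) are two distinct elements of {1, …, 37} in uniformly random order; by symmetry P[π(i) > π(j)] = 1/2.
By linearity: E[X] = 666 · (1/2) = C(37, 2) · (1/2) = 666/2 = 333 ≈ 333.0000.

E[X] = 333 = 333.0000.


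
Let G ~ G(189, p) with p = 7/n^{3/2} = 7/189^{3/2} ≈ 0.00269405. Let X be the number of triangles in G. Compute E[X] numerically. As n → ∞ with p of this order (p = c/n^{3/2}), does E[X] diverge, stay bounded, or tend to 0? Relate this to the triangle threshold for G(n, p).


Number of potential triangles: C(189, 3) = 1107414.
Each occurs with probability p³ ≈ (0.00269405)³ ≈ 1.95531171e-08.
By linearity: E[X] = C(189, 3)·p³ ≈ 1107414 · 1.95531171e-08 ≈ 0.021653.
Since α = 3/2 > 1, p = c/n^{3/2} = o(1/n) is below the triangle threshold p ~ 1/n. Asymptotically E[X] ~ (c³/6)·n^{3(1−α)} = (7³/6)·n^{-1.5} → 0, so by Markov's inequality G has no triangles w.h.p.

E[X] ≈ 0.021653; in regime p = Θ(1/n^{3/2}) E[X] tends to 0 (below the triangle threshold p ~ 1/n).


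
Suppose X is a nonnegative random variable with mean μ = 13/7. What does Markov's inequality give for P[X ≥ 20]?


μ = E[X] = 13/7, a = 20.
Markov: P[X ≥ 20] ≤ μ/a = (13/7)/20 = 13/140.
Numerically: ≈ 0.0929.
(Since a = 20 > μ = 1.8571, the bound 13/140 is < 1 and informative.)

P[X ≥ 20] ≤ 13/140 ≈ 0.0929.


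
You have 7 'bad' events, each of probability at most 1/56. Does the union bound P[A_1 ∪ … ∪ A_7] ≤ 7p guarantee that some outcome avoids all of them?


Union bound: P[∪_{i=1}^{7} A_i] ≤ Σ_i P[A_i] ≤ 7·p = 7·(1/56) = 1/8.
Numerically: 1/8 ≈ 0.125.
Is 1/8 < 1? YES.
Since P[∪ A_i] ≤ 1/8 < 1, the complement has P[∩ A_i^c] ≥ 1 − 1/8 = 7/8 > 0, so some outcome avoids every A_i.

7·p = 1/8 ≈ 0.125; existence CERTIFIED by the union bound.


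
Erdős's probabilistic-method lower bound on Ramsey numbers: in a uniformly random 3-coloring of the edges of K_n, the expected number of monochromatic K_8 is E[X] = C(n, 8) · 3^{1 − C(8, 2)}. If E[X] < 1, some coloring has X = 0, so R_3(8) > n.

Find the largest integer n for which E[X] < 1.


We need C(n, 8) · 3^{1 − 28} < 1, i.e. C(n, 8) < 3^{28 − 1} = 7625597484987.
Check values of n near the boundary:
  n = 154: C(154, 8) = 6521818990995; 6521818990995 < 7625597484987? YES
  n = 155: C(155, 8) = 6876747915675; 6876747915675 < 7625597484987? YES
  n = 156: C(156, 8) = 7248464019225; 7248464019225 < 7625597484987? YES
  n = 157: C(157, 8) = 7637643295425; 7637643295425 < 7625597484987? NO
  n = 158: C(158, 8) = 8044984271181; 8044984271181 < 7625597484987? NO
The largest n with C(n, 8) < 7625597484987 is n = 156 (where E[X] = 805384891025/847288609443 ≈ 0.951). Hence R_3(8) > 156, i.e. R_3(8) ≥ 157.

Largest n = 156; hence R_3(8) > 156.


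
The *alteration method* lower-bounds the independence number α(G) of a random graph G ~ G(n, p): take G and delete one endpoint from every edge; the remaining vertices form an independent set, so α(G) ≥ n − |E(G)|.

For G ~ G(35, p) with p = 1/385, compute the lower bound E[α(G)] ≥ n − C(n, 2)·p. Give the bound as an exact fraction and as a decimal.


E[|E(G)|] = C(35, 2)·p = 595 · (1/385) = 17/11.
E[α(G)] ≥ n − E[|E(G)|] = 35 − 17/11 = 368/11.
Numerically: ≈ 33.45455.
(This is only a lower bound; the true E[α(G)] may be larger.)

E[α(G)] ≥ 368/11 ≈ 33.45455.


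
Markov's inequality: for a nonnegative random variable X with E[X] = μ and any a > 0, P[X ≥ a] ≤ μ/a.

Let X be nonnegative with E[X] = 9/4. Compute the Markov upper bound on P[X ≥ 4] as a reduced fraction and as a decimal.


μ = E[X] = 9/4, a = 4.
Markov: P[X ≥ 4] ≤ μ/a = (9/4)/4 = 9/16.
Numerically: ≈ 0.5625.
(Since a = 4 > μ = 2.2500, the bound 9/16 is < 1 and informative.)

P[X ≥ 4] ≤ 9/16 ≈ 0.5625.


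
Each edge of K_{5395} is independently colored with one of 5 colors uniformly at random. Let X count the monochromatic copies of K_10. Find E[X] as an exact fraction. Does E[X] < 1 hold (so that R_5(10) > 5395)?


E[X] = C(5395, 10) · 5^{1 − 45} = 5708563736675616143322765475706 · 5^{−44} = 5708563736675616143322765475706/5684341886080801486968994140625.
As a reduced fraction: E[X] = 5708563736675616143322765475706/5684341886080801486968994140625 ≈ 1.00426.
Is E[X] < 1? NO.
Since E[X] ≥ 1, the first-moment bound is inconclusive at n = 5395; it does NOT by itself certify R_5(10) > 5395.

E[X] = 5708563736675616143322765475706/5684341886080801486968994140625 ≈ 1.00426; E[X] ≥ 1; first-moment method inconclusive here.


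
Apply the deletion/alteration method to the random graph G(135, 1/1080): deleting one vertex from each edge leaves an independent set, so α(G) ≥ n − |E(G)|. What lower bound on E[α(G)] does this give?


E[|E(G)|] = C(135, 2)·p = 9045 · (1/1080) = 67/8.
E[α(G)] ≥ n − E[|E(G)|] = 135 − 67/8 = 1013/8.
Numerically: ≈ 126.6250.
(This is only a lower bound; the true E[α(G)] may be larger.)

E[α(G)] ≥ 1013/8 ≈ 126.6250.
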